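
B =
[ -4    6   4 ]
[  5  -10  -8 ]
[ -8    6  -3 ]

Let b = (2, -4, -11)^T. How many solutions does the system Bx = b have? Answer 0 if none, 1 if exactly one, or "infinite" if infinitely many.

1

Row reduce the augmented matrix [B | b].
R2 ← R2 + (5/4)·R1: [0, -5/2, -3, -3/2]
R3 ← R3 − (2)·R1: [0, -6, -11, -15]
R3 ← R3 − (12/5)·R2: [0, 0, -19/5, -57/5]
The echelon form has 3 nonzero rows, and every pivot lies in the first 3 columns, so rank(B) = rank([B|b]) = 3.
The system is consistent.
rank = 3 = number of unknowns, so the solution is unique.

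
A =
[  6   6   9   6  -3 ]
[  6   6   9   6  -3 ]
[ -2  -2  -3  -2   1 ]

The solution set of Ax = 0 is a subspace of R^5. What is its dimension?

4

Row reduce to echelon form.
R2 ← R2 − R1: [0, 0, 0, 0, 0]
R3 ← R3 + (1/3)·R1: [0, 0, 0, 0, 0]
1 nonzero row, so rank(A) = 1.
A has 5 columns; by rank–nullity, nullity = 5 − 1 = 4.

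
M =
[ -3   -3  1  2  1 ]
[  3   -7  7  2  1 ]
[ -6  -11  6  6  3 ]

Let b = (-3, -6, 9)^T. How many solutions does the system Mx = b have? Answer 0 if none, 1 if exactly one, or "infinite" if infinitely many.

0

Row reduce the augmented matrix [M | b].
R2 ← R2 + R1: [0, -10, 8, 4, 2, -9]
R3 ← R3 − (2)·R1: [0, -5, 4, 2, 1, 15]
R3 ← R3 − (1/2)·R2: [0, 0, 0, 0, 0, 39/2]
The echelon form has 3 nonzero rows; the last pivot sits in the augmented column, so rank(M) = 2 but rank([M|b]) = 3.
Since the ranks differ, the system is inconsistent.
It has no solutions.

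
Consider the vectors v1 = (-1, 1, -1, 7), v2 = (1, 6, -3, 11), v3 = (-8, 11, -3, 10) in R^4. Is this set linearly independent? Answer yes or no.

Form the matrix with these vectors as rows and row reduce.
R2 ← R2 + R1: [0, 7, -4, 18]
R3 ← R3 − (8)·R1: [0, 3, 5, -46]
R3 ← R3 − (3/7)·R2: [0, 0, 47/7, -376/7]
3 nonzero rows, so the 3 vectors span a space of dimension 3.
Since 3 = 3, the vectors are linearly independent.

yes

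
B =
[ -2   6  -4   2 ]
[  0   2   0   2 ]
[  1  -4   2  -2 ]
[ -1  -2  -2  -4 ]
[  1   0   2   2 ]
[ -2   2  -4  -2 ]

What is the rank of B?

2

Row reduce to echelon form.
R3 ← R3 + (1/2)·R1: [0, -1, 0, -1]
R4 ← R4 − (1/2)·R1: [0, -5, 0, -5]
R5 ← R5 + (1/2)·R1: [0, 3, 0, 3]
R6 ← R6 − R1: [0, -4, 0, -4]
R3 ← R3 + (1/2)·R2: [0, 0, 0, 0]
R4 ← R4 + (5/2)·R2: [0, 0, 0, 0]
R5 ← R5 − (3/2)·R2: [0, 0, 0, 0]
R6 ← R6 + (2)·R2: [0, 0, 0, 0]
Echelon form has 2 nonzero rows, so rank(B) = 2.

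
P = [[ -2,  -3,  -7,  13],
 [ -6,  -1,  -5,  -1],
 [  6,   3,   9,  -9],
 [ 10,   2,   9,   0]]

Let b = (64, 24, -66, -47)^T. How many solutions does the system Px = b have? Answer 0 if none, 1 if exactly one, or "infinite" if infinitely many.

infinite

Row reduce the augmented matrix [P | b].
R2 ← R2 − (3)·R1: [0, 8, 16, -40, -168]
R3 ← R3 + (3)·R1: [0, -6, -12, 30, 126]
R4 ← R4 + (5)·R1: [0, -13, -26, 65, 273]
R3 ← R3 + (3/4)·R2: [0, 0, 0, 0, 0]
R4 ← R4 + (13/8)·R2: [0, 0, 0, 0, 0]
The echelon form has 2 nonzero rows, and every pivot lies in the first 4 columns, so rank(P) = rank([P|b]) = 2.
The system is consistent.
rank = 2 < 4 unknowns, so there are infinitely many solutions.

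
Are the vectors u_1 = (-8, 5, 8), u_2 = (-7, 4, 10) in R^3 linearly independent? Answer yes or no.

yes

Form the matrix with these vectors as rows and row reduce.
R2 ← R2 − (7/8)·R1: [0, -3/8, 3]
2 nonzero rows, so the 2 vectors span a space of dimension 2.
Since 2 = 2, the vectors are linearly independent.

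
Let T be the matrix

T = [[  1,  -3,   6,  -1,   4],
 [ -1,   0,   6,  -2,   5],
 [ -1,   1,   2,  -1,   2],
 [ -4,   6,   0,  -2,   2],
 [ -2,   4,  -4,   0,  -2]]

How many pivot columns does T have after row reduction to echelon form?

2

Row reduce to echelon form.
R2 ← R2 + R1: [0, -3, 12, -3, 9]
R3 ← R3 + R1: [0, -2, 8, -2, 6]
R4 ← R4 + (4)·R1: [0, -6, 24, -6, 18]
R5 ← R5 + (2)·R1: [0, -2, 8, -2, 6]
R3 ← R3 − (2/3)·R2: [0, 0, 0, 0, 0]
R4 ← R4 − (2)·R2: [0, 0, 0, 0, 0]
R5 ← R5 − (2/3)·R2: [0, 0, 0, 0, 0]
Echelon form has 2 nonzero rows, so rank(T) = 2.
Each nonzero row contributes one pivot column: 2 pivot columns.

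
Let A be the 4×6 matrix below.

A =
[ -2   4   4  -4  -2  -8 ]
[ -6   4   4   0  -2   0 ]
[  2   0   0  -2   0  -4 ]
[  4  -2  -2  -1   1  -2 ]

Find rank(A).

Row reduce to echelon form.
R2 ← R2 − (3)·R1: [0, -8, -8, 12, 4, 24]
R3 ← R3 + R1: [0, 4, 4, -6, -2, -12]
R4 ← R4 + (2)·R1: [0, 6, 6, -9, -3, -18]
R3 ← R3 + (1/2)·R2: [0, 0, 0, 0, 0, 0]
R4 ← R4 + (3/4)·R2: [0, 0, 0, 0, 0, 0]
Echelon form has 2 nonzero rows, so rank(A) = 2.

2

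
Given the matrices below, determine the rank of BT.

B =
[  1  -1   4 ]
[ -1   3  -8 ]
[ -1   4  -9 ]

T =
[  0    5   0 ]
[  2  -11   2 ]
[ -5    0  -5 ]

First compute BT:
[[-22,  16, -22],
 [ 46, -38,  46],
 [ 53, -49,  53]]
Now row reduce the product.
R2 ← R2 + (23/11)·R1: [0, -50/11, 0]
R3 ← R3 + (53/22)·R1: [0, -115/11, 0]
R3 ← R3 − (23/10)·R2: [0, 0, 0]
2 nonzero rows, so rank(BT) = 2.

2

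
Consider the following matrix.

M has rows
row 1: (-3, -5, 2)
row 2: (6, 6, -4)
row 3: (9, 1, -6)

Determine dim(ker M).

1

Row reduce to echelon form.
R2 ← R2 + (2)·R1: [0, -4, 0]
R3 ← R3 + (3)·R1: [0, -14, 0]
R3 ← R3 − (7/2)·R2: [0, 0, 0]
2 nonzero rows, so rank(M) = 2.
M has 3 columns; by rank–nullity, nullity = 3 − 2 = 1.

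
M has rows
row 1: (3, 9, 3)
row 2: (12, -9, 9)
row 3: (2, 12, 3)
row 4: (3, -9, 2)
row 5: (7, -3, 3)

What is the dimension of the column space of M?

3

Row reduce to echelon form.
R2 ← R2 − (4)·R1: [0, -45, -3]
R3 ← R3 − (2/3)·R1: [0, 6, 1]
R4 ← R4 − R1: [0, -18, -1]
R5 ← R5 − (7/3)·R1: [0, -24, -4]
R3 ← R3 + (2/15)·R2: [0, 0, 3/5]
R4 ← R4 − (2/5)·R2: [0, 0, 1/5]
R5 ← R5 − (8/15)·R2: [0, 0, -12/5]
R4 ← R4 − (1/3)·R3: [0, 0, 0]
R5 ← R5 + (4)·R3: [0, 0, 0]
Echelon form has 3 nonzero rows, so rank(M) = 3.
The column space has dimension equal to the rank: 3.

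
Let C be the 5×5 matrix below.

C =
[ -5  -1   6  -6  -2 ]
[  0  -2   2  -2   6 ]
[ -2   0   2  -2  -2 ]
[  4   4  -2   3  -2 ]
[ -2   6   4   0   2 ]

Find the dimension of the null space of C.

1

Row reduce to echelon form.
R3 ← R3 − (2/5)·R1: [0, 2/5, -2/5, 2/5, -6/5]
R4 ← R4 + (4/5)·R1: [0, 16/5, 14/5, -9/5, -18/5]
R5 ← R5 − (2/5)·R1: [0, 32/5, 8/5, 12/5, 14/5]
R3 ← R3 + (1/5)·R2: [0, 0, 0, 0, 0]
R4 ← R4 + (8/5)·R2: [0, 0, 6, -5, 6]
R5 ← R5 + (16/5)·R2: [0, 0, 8, -4, 22]
Swap R3 ↔ R4
R5 ← R5 − (4/3)·R3: [0, 0, 0, 8/3, 14]
Swap R4 ↔ R5
4 nonzero rows, so rank(C) = 4.
C has 5 columns; by rank–nullity, nullity = 5 − 4 = 1.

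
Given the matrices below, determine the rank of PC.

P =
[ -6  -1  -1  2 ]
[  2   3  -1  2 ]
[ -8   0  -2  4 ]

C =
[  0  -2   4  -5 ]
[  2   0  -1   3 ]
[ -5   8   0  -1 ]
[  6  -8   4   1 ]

2

First compute PC:
[[ 15, -12, -15,  30],
 [ 23, -28,  13,   2],
 [ 34, -32, -16,  46]]
Now row reduce the product.
R2 ← R2 − (23/15)·R1: [0, -48/5, 36, -44]
R3 ← R3 − (34/15)·R1: [0, -24/5, 18, -22]
R3 ← R3 − (1/2)·R2: [0, 0, 0, 0]
2 nonzero rows, so rank(PC) = 2.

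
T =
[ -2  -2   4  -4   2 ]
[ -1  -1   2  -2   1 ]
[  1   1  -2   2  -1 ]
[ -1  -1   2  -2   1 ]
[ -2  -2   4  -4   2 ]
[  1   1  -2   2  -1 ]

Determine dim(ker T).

Row reduce to echelon form.
R2 ← R2 − (1/2)·R1: [0, 0, 0, 0, 0]
R3 ← R3 + (1/2)·R1: [0, 0, 0, 0, 0]
R4 ← R4 − (1/2)·R1: [0, 0, 0, 0, 0]
R5 ← R5 − R1: [0, 0, 0, 0, 0]
R6 ← R6 + (1/2)·R1: [0, 0, 0, 0, 0]
1 nonzero row, so rank(T) = 1.
T has 5 columns; by rank–nullity, nullity = 5 − 1 = 4.

4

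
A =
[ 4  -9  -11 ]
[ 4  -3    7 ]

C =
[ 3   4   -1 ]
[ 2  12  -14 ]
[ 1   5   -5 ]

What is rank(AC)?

First compute AC:
[[-17, -147, 177],
 [ 13,  15,   3]]
Now row reduce the product.
R2 ← R2 + (13/17)·R1: [0, -1656/17, 2352/17]
2 nonzero rows, so rank(AC) = 2.

2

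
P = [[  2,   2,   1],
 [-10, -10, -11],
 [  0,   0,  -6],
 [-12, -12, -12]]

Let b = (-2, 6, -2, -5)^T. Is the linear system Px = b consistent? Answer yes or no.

no

Row reduce the augmented matrix [P | b].
R2 ← R2 + (5)·R1: [0, 0, -6, -4]
R4 ← R4 + (6)·R1: [0, 0, -6, -17]
R3 ← R3 − R2: [0, 0, 0, 2]
R4 ← R4 − R2: [0, 0, 0, -13]
R4 ← R4 + (13/2)·R3: [0, 0, 0, 0]
The echelon form has 3 nonzero rows; the last pivot sits in the augmented column, so rank(P) = 2 but rank([P|b]) = 3.
Since the ranks differ, the system is inconsistent.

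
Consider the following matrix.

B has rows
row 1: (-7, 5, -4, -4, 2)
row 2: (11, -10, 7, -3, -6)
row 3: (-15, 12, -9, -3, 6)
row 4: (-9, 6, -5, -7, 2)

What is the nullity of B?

3

Row reduce to echelon form.
R2 ← R2 + (11/7)·R1: [0, -15/7, 5/7, -65/7, -20/7]
R3 ← R3 − (15/7)·R1: [0, 9/7, -3/7, 39/7, 12/7]
R4 ← R4 − (9/7)·R1: [0, -3/7, 1/7, -13/7, -4/7]
R3 ← R3 + (3/5)·R2: [0, 0, 0, 0, 0]
R4 ← R4 − (1/5)·R2: [0, 0, 0, 0, 0]
2 nonzero rows, so rank(B) = 2.
B has 5 columns; by rank–nullity, nullity = 5 − 2 = 3.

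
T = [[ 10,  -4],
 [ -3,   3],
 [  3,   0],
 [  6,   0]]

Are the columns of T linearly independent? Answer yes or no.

Row reduce T to echelon form.
R2 ← R2 + (3/10)·R1: [0, 9/5]
R3 ← R3 − (3/10)·R1: [0, 6/5]
R4 ← R4 − (3/5)·R1: [0, 12/5]
R3 ← R3 − (2/3)·R2: [0, 0]
R4 ← R4 − (4/3)·R2: [0, 0]
2 pivots among 2 columns.
Every column is a pivot column, so the columns are linearly independent.

yes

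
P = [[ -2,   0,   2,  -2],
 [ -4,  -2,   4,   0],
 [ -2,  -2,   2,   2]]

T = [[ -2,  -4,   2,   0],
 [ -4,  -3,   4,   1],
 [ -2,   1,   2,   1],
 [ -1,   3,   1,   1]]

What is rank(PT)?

First compute PT:
[[  2,   4,  -2,   0],
 [  8,  26,  -8,   2],
 [  6,  22,  -6,   2]]
Now row reduce the product.
R2 ← R2 − (4)·R1: [0, 10, 0, 2]
R3 ← R3 − (3)·R1: [0, 10, 0, 2]
R3 ← R3 − R2: [0, 0, 0, 0]
2 nonzero rows, so rank(PT) = 2.

2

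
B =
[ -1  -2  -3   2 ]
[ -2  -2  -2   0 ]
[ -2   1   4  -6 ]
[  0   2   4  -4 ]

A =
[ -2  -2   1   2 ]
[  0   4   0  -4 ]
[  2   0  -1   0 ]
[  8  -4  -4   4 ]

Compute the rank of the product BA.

2

First compute BA:
[[ 12, -14,  -6,  14],
 [  0,  -4,   0,   4],
 [-36,  32,  18, -32],
 [-24,  24,  12, -24]]
Now row reduce the product.
R3 ← R3 + (3)·R1: [0, -10, 0, 10]
R4 ← R4 + (2)·R1: [0, -4, 0, 4]
R3 ← R3 − (5/2)·R2: [0, 0, 0, 0]
R4 ← R4 − R2: [0, 0, 0, 0]
2 nonzero rows, so rank(BA) = 2.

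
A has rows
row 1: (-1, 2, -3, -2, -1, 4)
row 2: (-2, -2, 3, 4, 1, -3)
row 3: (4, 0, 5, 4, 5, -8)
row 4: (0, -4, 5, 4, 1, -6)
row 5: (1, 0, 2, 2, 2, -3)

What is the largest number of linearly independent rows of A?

Row reduce to echelon form.
R2 ← R2 − (2)·R1: [0, -6, 9, 8, 3, -11]
R3 ← R3 + (4)·R1: [0, 8, -7, -4, 1, 8]
R5 ← R5 + R1: [0, 2, -1, 0, 1, 1]
R3 ← R3 + (4/3)·R2: [0, 0, 5, 20/3, 5, -20/3]
R4 ← R4 − (2/3)·R2: [0, 0, -1, -4/3, -1, 4/3]
R5 ← R5 + (1/3)·R2: [0, 0, 2, 8/3, 2, -8/3]
R4 ← R4 + (1/5)·R3: [0, 0, 0, 0, 0, 0]
R5 ← R5 − (2/5)·R3: [0, 0, 0, 0, 0, 0]
Echelon form has 3 nonzero rows, so rank(A) = 3.
The rank gives the maximum number of linearly independent rows: 3.

3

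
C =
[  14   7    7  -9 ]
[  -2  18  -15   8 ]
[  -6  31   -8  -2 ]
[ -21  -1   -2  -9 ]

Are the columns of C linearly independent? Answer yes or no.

Row reduce C to echelon form.
R2 ← R2 + (1/7)·R1: [0, 19, -14, 47/7]
R3 ← R3 + (3/7)·R1: [0, 34, -5, -41/7]
R4 ← R4 + (3/2)·R1: [0, 19/2, 17/2, -45/2]
R3 ← R3 − (34/19)·R2: [0, 0, 381/19, -2377/133]
R4 ← R4 − (1/2)·R2: [0, 0, 31/2, -181/7]
R4 ← R4 − (589/762)·R3: [0, 0, 0, -64235/5334]
4 pivots among 4 columns.
Every column is a pivot column, so the columns are linearly independent.

yes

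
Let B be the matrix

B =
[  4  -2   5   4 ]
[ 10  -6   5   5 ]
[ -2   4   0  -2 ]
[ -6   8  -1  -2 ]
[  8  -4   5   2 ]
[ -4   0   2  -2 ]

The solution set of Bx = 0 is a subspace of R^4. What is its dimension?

Row reduce to echelon form.
R2 ← R2 − (5/2)·R1: [0, -1, -15/2, -5]
R3 ← R3 + (1/2)·R1: [0, 3, 5/2, 0]
R4 ← R4 + (3/2)·R1: [0, 5, 13/2, 4]
R5 ← R5 − (2)·R1: [0, 0, -5, -6]
R6 ← R6 + R1: [0, -2, 7, 2]
R3 ← R3 + (3)·R2: [0, 0, -20, -15]
R4 ← R4 + (5)·R2: [0, 0, -31, -21]
R6 ← R6 − (2)·R2: [0, 0, 22, 12]
R4 ← R4 − (31/20)·R3: [0, 0, 0, 9/4]
R5 ← R5 − (1/4)·R3: [0, 0, 0, -9/4]
R6 ← R6 + (11/10)·R3: [0, 0, 0, -9/2]
R5 ← R5 + R4: [0, 0, 0, 0]
R6 ← R6 + (2)·R4: [0, 0, 0, 0]
4 nonzero rows, so rank(B) = 4.
B has 4 columns; by rank–nullity, nullity = 4 − 4 = 0.

0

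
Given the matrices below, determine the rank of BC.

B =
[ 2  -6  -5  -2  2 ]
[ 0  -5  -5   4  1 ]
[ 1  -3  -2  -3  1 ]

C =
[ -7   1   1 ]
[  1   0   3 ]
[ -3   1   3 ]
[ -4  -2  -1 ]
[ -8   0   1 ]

3

First compute BC:
[[-13,   1, -27],
 [-14, -13, -33],
 [  0,   5, -10]]
Now row reduce the product.
R2 ← R2 − (14/13)·R1: [0, -183/13, -51/13]
R3 ← R3 + (65/183)·R2: [0, 0, -695/61]
3 nonzero rows, so rank(BC) = 3.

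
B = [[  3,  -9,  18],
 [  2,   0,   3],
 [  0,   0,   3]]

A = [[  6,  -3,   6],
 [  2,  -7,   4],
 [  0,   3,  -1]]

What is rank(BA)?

First compute BA:
[[  0, 108, -36],
 [ 12,   3,   9],
 [  0,   9,  -3]]
Now row reduce the product.
Swap R1 ↔ R2
R3 ← R3 − (1/12)·R2: [0, 0, 0]
2 nonzero rows, so rank(BA) = 2.

2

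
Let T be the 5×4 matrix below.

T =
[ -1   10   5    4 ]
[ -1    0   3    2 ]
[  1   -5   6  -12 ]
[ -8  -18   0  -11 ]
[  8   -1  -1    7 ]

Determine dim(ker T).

0

Row reduce to echelon form.
R2 ← R2 − R1: [0, -10, -2, -2]
R3 ← R3 + R1: [0, 5, 11, -8]
R4 ← R4 − (8)·R1: [0, -98, -40, -43]
R5 ← R5 + (8)·R1: [0, 79, 39, 39]
R3 ← R3 + (1/2)·R2: [0, 0, 10, -9]
R4 ← R4 − (49/5)·R2: [0, 0, -102/5, -117/5]
R5 ← R5 + (79/10)·R2: [0, 0, 116/5, 116/5]
R4 ← R4 + (51/25)·R3: [0, 0, 0, -1044/25]
R5 ← R5 − (58/25)·R3: [0, 0, 0, 1102/25]
R5 ← R5 + (19/18)·R4: [0, 0, 0, 0]
4 nonzero rows, so rank(T) = 4.
T has 4 columns; by rank–nullity, nullity = 4 − 4 = 0.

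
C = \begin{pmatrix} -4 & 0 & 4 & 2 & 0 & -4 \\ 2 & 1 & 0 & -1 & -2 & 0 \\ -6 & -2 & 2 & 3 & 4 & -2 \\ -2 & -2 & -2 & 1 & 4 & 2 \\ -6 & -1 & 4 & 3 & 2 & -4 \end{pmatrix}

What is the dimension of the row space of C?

2

Row reduce to echelon form.
R2 ← R2 + (1/2)·R1: [0, 1, 2, 0, -2, -2]
R3 ← R3 − (3/2)·R1: [0, -2, -4, 0, 4, 4]
R4 ← R4 − (1/2)·R1: [0, -2, -4, 0, 4, 4]
R5 ← R5 − (3/2)·R1: [0, -1, -2, 0, 2, 2]
R3 ← R3 + (2)·R2: [0, 0, 0, 0, 0, 0]
R4 ← R4 + (2)·R2: [0, 0, 0, 0, 0, 0]
R5 ← R5 + R2: [0, 0, 0, 0, 0, 0]
Echelon form has 2 nonzero rows, so rank(C) = 2.
The row space has dimension equal to the rank: 2.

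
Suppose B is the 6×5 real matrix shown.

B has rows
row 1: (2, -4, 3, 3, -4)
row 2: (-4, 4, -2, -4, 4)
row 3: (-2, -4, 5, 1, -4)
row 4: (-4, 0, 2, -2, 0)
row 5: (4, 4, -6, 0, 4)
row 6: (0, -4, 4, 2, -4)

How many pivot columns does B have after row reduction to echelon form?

2

Row reduce to echelon form.
R2 ← R2 + (2)·R1: [0, -4, 4, 2, -4]
R3 ← R3 + R1: [0, -8, 8, 4, -8]
R4 ← R4 + (2)·R1: [0, -8, 8, 4, -8]
R5 ← R5 − (2)·R1: [0, 12, -12, -6, 12]
R3 ← R3 − (2)·R2: [0, 0, 0, 0, 0]
R4 ← R4 − (2)·R2: [0, 0, 0, 0, 0]
R5 ← R5 + (3)·R2: [0, 0, 0, 0, 0]
R6 ← R6 − R2: [0, 0, 0, 0, 0]
Echelon form has 2 nonzero rows, so rank(B) = 2.
Each nonzero row contributes one pivot column: 2 pivot columns.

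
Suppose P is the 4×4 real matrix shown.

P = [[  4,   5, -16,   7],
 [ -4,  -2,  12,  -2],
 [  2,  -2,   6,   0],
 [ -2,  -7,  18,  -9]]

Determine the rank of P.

Row reduce to echelon form.
R2 ← R2 + R1: [0, 3, -4, 5]
R3 ← R3 − (1/2)·R1: [0, -9/2, 14, -7/2]
R4 ← R4 + (1/2)·R1: [0, -9/2, 10, -11/2]
R3 ← R3 + (3/2)·R2: [0, 0, 8, 4]
R4 ← R4 + (3/2)·R2: [0, 0, 4, 2]
R4 ← R4 − (1/2)·R3: [0, 0, 0, 0]
Echelon form has 3 nonzero rows, so rank(P) = 3.

3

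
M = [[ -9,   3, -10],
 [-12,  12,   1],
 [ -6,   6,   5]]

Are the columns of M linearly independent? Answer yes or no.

yes

Row reduce M to echelon form.
R2 ← R2 − (4/3)·R1: [0, 8, 43/3]
R3 ← R3 − (2/3)·R1: [0, 4, 35/3]
R3 ← R3 − (1/2)·R2: [0, 0, 9/2]
3 pivots among 3 columns.
Every column is a pivot column, so the columns are linearly independent.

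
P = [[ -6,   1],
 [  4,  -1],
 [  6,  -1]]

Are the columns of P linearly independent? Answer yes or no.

yes

Row reduce P to echelon form.
R2 ← R2 + (2/3)·R1: [0, -1/3]
R3 ← R3 + R1: [0, 0]
2 pivots among 2 columns.
Every column is a pivot column, so the columns are linearly independent.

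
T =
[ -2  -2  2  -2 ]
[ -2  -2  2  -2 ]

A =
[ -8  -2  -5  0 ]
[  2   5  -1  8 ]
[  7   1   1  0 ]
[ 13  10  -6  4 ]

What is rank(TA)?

1

First compute TA:
[[  0, -24,  26, -24],
 [  0, -24,  26, -24]]
Now row reduce the product.
R2 ← R2 − R1: [0, 0, 0, 0]
1 nonzero row, so rank(TA) = 1.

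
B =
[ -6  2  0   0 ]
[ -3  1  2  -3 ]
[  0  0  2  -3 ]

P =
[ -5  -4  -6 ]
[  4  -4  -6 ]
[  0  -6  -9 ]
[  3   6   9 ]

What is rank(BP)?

2

First compute BP:
[[ 38,  16,  24],
 [ 10, -22, -33],
 [ -9, -30, -45]]
Now row reduce the product.
R2 ← R2 − (5/19)·R1: [0, -498/19, -747/19]
R3 ← R3 + (9/38)·R1: [0, -498/19, -747/19]
R3 ← R3 − R2: [0, 0, 0]
2 nonzero rows, so rank(BP) = 2.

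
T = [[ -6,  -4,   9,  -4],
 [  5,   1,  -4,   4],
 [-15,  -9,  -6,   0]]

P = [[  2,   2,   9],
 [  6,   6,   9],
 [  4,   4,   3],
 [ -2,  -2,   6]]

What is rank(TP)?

2

First compute TP:
[[  8,   8, -87],
 [ -8,  -8,  66],
 [-108, -108, -234]]
Now row reduce the product.
R2 ← R2 + R1: [0, 0, -21]
R3 ← R3 + (27/2)·R1: [0, 0, -2817/2]
R3 ← R3 − (939/14)·R2: [0, 0, 0]
2 nonzero rows, so rank(TP) = 2.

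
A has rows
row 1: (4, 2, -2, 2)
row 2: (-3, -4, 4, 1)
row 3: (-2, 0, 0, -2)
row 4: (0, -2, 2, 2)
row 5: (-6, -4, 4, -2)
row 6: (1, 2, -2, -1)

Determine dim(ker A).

Row reduce to echelon form.
R2 ← R2 + (3/4)·R1: [0, -5/2, 5/2, 5/2]
R3 ← R3 + (1/2)·R1: [0, 1, -1, -1]
R5 ← R5 + (3/2)·R1: [0, -1, 1, 1]
R6 ← R6 − (1/4)·R1: [0, 3/2, -3/2, -3/2]
R3 ← R3 + (2/5)·R2: [0, 0, 0, 0]
R4 ← R4 − (4/5)·R2: [0, 0, 0, 0]
R5 ← R5 − (2/5)·R2: [0, 0, 0, 0]
R6 ← R6 + (3/5)·R2: [0, 0, 0, 0]
2 nonzero rows, so rank(A) = 2.
A has 4 columns; by rank–nullity, nullity = 4 − 2 = 2.

2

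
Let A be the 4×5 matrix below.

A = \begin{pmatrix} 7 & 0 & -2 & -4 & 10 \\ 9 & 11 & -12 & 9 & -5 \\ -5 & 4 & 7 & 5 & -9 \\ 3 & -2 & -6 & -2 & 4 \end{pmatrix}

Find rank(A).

Row reduce to echelon form.
R2 ← R2 − (9/7)·R1: [0, 11, -66/7, 99/7, -125/7]
R3 ← R3 + (5/7)·R1: [0, 4, 39/7, 15/7, -13/7]
R4 ← R4 − (3/7)·R1: [0, -2, -36/7, -2/7, -2/7]
R3 ← R3 − (4/11)·R2: [0, 0, 9, -3, 51/11]
R4 ← R4 + (2/11)·R2: [0, 0, -48/7, 16/7, -272/77]
R4 ← R4 + (16/21)·R3: [0, 0, 0, 0, 0]
Echelon form has 3 nonzero rows, so rank(A) = 3.

3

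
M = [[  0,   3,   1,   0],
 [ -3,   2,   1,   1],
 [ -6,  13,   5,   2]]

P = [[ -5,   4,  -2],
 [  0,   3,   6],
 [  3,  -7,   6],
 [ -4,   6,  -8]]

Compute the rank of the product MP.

2

First compute MP:
[[  3,   2,  24],
 [ 14,  -7,  16],
 [ 37,  -8, 104]]
Now row reduce the product.
R2 ← R2 − (14/3)·R1: [0, -49/3, -96]
R3 ← R3 − (37/3)·R1: [0, -98/3, -192]
R3 ← R3 − (2)·R2: [0, 0, 0]
2 nonzero rows, so rank(MP) = 2.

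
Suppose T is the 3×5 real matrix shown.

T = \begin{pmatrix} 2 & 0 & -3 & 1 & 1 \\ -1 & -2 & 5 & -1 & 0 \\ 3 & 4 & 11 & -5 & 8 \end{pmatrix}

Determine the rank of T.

Row reduce to echelon form.
R2 ← R2 + (1/2)·R1: [0, -2, 7/2, -1/2, 1/2]
R3 ← R3 − (3/2)·R1: [0, 4, 31/2, -13/2, 13/2]
R3 ← R3 + (2)·R2: [0, 0, 45/2, -15/2, 15/2]
Echelon form has 3 nonzero rows, so rank(T) = 3.

3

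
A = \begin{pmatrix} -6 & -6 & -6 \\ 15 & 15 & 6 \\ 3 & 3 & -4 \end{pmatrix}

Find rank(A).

Row reduce to echelon form.
R2 ← R2 + (5/2)·R1: [0, 0, -9]
R3 ← R3 + (1/2)·R1: [0, 0, -7]
R3 ← R3 − (7/9)·R2: [0, 0, 0]
Echelon form has 2 nonzero rows, so rank(A) = 2.

2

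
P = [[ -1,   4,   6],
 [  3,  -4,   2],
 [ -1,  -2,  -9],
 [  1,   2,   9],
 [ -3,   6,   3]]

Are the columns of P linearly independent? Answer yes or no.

no

Row reduce P to echelon form.
R2 ← R2 + (3)·R1: [0, 8, 20]
R3 ← R3 − R1: [0, -6, -15]
R4 ← R4 + R1: [0, 6, 15]
R5 ← R5 − (3)·R1: [0, -6, -15]
R3 ← R3 + (3/4)·R2: [0, 0, 0]
R4 ← R4 − (3/4)·R2: [0, 0, 0]
R5 ← R5 + (3/4)·R2: [0, 0, 0]
2 pivots among 3 columns.
Only 2 < 3 pivot columns, so the columns are linearly dependent.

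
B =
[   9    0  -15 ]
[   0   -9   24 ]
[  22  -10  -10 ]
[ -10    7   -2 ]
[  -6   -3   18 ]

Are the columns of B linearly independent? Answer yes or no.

no

Row reduce B to echelon form.
R3 ← R3 − (22/9)·R1: [0, -10, 80/3]
R4 ← R4 + (10/9)·R1: [0, 7, -56/3]
R5 ← R5 + (2/3)·R1: [0, -3, 8]
R3 ← R3 − (10/9)·R2: [0, 0, 0]
R4 ← R4 + (7/9)·R2: [0, 0, 0]
R5 ← R5 − (1/3)·R2: [0, 0, 0]
2 pivots among 3 columns.
Only 2 < 3 pivot columns, so the columns are linearly dependent.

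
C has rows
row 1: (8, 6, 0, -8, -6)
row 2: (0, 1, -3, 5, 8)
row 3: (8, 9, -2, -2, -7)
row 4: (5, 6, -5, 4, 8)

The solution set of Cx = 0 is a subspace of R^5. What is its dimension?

Row reduce to echelon form.
R3 ← R3 − R1: [0, 3, -2, 6, -1]
R4 ← R4 − (5/8)·R1: [0, 9/4, -5, 9, 47/4]
R3 ← R3 − (3)·R2: [0, 0, 7, -9, -25]
R4 ← R4 − (9/4)·R2: [0, 0, 7/4, -9/4, -25/4]
R4 ← R4 − (1/4)·R3: [0, 0, 0, 0, 0]
3 nonzero rows, so rank(C) = 3.
C has 5 columns; by rank–nullity, nullity = 5 − 3 = 2.

2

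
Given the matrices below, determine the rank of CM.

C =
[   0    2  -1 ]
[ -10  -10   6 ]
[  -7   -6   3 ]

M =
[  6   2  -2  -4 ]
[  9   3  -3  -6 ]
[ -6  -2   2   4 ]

First compute CM:
[[ 24,   8,  -8, -16],
 [-186, -62,  62, 124],
 [-114, -38,  38,  76]]
Now row reduce the product.
R2 ← R2 + (31/4)·R1: [0, 0, 0, 0]
R3 ← R3 + (19/4)·R1: [0, 0, 0, 0]
1 nonzero row, so rank(CM) = 1.

1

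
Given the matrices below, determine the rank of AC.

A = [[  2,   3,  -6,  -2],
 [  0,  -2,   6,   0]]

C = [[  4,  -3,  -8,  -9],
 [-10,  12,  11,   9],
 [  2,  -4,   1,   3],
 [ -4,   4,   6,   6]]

2

First compute AC:
[[-26,  46,  -1, -21],
 [ 32, -48, -16,   0]]
Now row reduce the product.
R2 ← R2 + (16/13)·R1: [0, 112/13, -224/13, -336/13]
2 nonzero rows, so rank(AC) = 2.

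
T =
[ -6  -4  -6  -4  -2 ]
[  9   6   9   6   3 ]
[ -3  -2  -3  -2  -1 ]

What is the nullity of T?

Row reduce to echelon form.
R2 ← R2 + (3/2)·R1: [0, 0, 0, 0, 0]
R3 ← R3 − (1/2)·R1: [0, 0, 0, 0, 0]
1 nonzero row, so rank(T) = 1.
T has 5 columns; by rank–nullity, nullity = 5 − 1 = 4.

4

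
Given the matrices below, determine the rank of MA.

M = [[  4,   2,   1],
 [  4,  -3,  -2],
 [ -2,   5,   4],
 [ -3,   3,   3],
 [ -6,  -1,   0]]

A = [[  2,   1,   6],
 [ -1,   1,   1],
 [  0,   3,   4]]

3

First compute MA:
[[  6,   9,  30],
 [ 11,  -5,  13],
 [ -9,  15,   9],
 [ -9,   9,  -3],
 [-11,  -7, -37]]
Now row reduce the product.
R2 ← R2 − (11/6)·R1: [0, -43/2, -42]
R3 ← R3 + (3/2)·R1: [0, 57/2, 54]
R4 ← R4 + (3/2)·R1: [0, 45/2, 42]
R5 ← R5 + (11/6)·R1: [0, 19/2, 18]
R3 ← R3 + (57/43)·R2: [0, 0, -72/43]
R4 ← R4 + (45/43)·R2: [0, 0, -84/43]
R5 ← R5 + (19/43)·R2: [0, 0, -24/43]
R4 ← R4 − (7/6)·R3: [0, 0, 0]
R5 ← R5 − (1/3)·R3: [0, 0, 0]
3 nonzero rows, so rank(MA) = 3.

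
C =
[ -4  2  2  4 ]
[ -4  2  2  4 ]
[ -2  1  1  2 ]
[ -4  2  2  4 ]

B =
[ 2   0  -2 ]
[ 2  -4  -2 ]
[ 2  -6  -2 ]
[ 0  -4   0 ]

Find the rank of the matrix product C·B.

First compute CB:
[[  0, -36,   0],
 [  0, -36,   0],
 [  0, -18,   0],
 [  0, -36,   0]]
Now row reduce the product.
R2 ← R2 − R1: [0, 0, 0]
R3 ← R3 − (1/2)·R1: [0, 0, 0]
R4 ← R4 − R1: [0, 0, 0]
1 nonzero row, so rank(CB) = 1.

1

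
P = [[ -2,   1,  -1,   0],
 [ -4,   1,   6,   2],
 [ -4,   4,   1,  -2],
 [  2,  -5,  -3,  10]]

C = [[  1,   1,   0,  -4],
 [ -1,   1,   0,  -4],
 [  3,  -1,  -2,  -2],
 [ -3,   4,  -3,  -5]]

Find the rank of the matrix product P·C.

First compute PC:
[[ -6,   0,   2,   6],
 [  7,  -1, -18, -10],
 [  1,  -9,   4,   8],
 [-32,  40, -24, -32]]
Now row reduce the product.
R2 ← R2 + (7/6)·R1: [0, -1, -47/3, -3]
R3 ← R3 + (1/6)·R1: [0, -9, 13/3, 9]
R4 ← R4 − (16/3)·R1: [0, 40, -104/3, -64]
R3 ← R3 − (9)·R2: [0, 0, 436/3, 36]
R4 ← R4 + (40)·R2: [0, 0, -1984/3, -184]
R4 ← R4 + (496/109)·R3: [0, 0, 0, -2200/109]
4 nonzero rows, so rank(PC) = 4.

4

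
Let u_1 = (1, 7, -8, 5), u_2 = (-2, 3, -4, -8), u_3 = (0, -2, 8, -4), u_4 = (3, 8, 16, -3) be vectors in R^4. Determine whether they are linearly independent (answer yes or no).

no

Form the matrix with these vectors as rows and row reduce.
R2 ← R2 + (2)·R1: [0, 17, -20, 2]
R4 ← R4 − (3)·R1: [0, -13, 40, -18]
R3 ← R3 + (2/17)·R2: [0, 0, 96/17, -64/17]
R4 ← R4 + (13/17)·R2: [0, 0, 420/17, -280/17]
R4 ← R4 − (35/8)·R3: [0, 0, 0, 0]
3 nonzero rows, so the 4 vectors span a space of dimension 3.
Since 3 < 4, the vectors are linearly dependent.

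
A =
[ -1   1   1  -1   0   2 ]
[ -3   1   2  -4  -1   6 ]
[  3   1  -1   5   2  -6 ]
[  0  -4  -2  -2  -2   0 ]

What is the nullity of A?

Row reduce to echelon form.
R2 ← R2 − (3)·R1: [0, -2, -1, -1, -1, 0]
R3 ← R3 + (3)·R1: [0, 4, 2, 2, 2, 0]
R3 ← R3 + (2)·R2: [0, 0, 0, 0, 0, 0]
R4 ← R4 − (2)·R2: [0, 0, 0, 0, 0, 0]
2 nonzero rows, so rank(A) = 2.
A has 6 columns; by rank–nullity, nullity = 6 − 2 = 4.

4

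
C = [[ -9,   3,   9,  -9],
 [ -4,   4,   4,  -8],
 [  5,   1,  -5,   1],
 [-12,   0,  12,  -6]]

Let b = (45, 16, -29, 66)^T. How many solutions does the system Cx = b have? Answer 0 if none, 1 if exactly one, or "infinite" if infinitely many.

infinite

Row reduce the augmented matrix [C | b].
R2 ← R2 − (4/9)·R1: [0, 8/3, 0, -4, -4]
R3 ← R3 + (5/9)·R1: [0, 8/3, 0, -4, -4]
R4 ← R4 − (4/3)·R1: [0, -4, 0, 6, 6]
R3 ← R3 − R2: [0, 0, 0, 0, 0]
R4 ← R4 + (3/2)·R2: [0, 0, 0, 0, 0]
The echelon form has 2 nonzero rows, and every pivot lies in the first 4 columns, so rank(C) = rank([C|b]) = 2.
The system is consistent.
rank = 2 < 4 unknowns, so there are infinitely many solutions.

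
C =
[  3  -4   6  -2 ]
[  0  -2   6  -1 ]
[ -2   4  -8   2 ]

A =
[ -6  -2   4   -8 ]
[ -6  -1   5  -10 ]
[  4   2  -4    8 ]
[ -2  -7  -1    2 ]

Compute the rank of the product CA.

2

First compute CA:
[[ 34,  24, -30,  60],
 [ 38,  21, -33,  66],
 [-48, -30,  42, -84]]
Now row reduce the product.
R2 ← R2 − (19/17)·R1: [0, -99/17, 9/17, -18/17]
R3 ← R3 + (24/17)·R1: [0, 66/17, -6/17, 12/17]
R3 ← R3 + (2/3)·R2: [0, 0, 0, 0]
2 nonzero rows, so rank(CA) = 2.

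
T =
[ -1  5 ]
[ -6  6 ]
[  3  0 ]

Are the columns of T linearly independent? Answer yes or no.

Row reduce T to echelon form.
R2 ← R2 − (6)·R1: [0, -24]
R3 ← R3 + (3)·R1: [0, 15]
R3 ← R3 + (5/8)·R2: [0, 0]
2 pivots among 2 columns.
Every column is a pivot column, so the columns are linearly independent.

yes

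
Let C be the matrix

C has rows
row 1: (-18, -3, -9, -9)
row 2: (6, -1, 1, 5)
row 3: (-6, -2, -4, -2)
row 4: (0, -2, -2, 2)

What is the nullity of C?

Row reduce to echelon form.
R2 ← R2 + (1/3)·R1: [0, -2, -2, 2]
R3 ← R3 − (1/3)·R1: [0, -1, -1, 1]
R3 ← R3 − (1/2)·R2: [0, 0, 0, 0]
R4 ← R4 − R2: [0, 0, 0, 0]
2 nonzero rows, so rank(C) = 2.
C has 4 columns; by rank–nullity, nullity = 4 − 2 = 2.

2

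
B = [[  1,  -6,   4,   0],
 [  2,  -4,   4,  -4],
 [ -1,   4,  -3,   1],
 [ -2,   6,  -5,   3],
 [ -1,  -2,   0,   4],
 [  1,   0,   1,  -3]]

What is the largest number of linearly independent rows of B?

2

Row reduce to echelon form.
R2 ← R2 − (2)·R1: [0, 8, -4, -4]
R3 ← R3 + R1: [0, -2, 1, 1]
R4 ← R4 + (2)·R1: [0, -6, 3, 3]
R5 ← R5 + R1: [0, -8, 4, 4]
R6 ← R6 − R1: [0, 6, -3, -3]
R3 ← R3 + (1/4)·R2: [0, 0, 0, 0]
R4 ← R4 + (3/4)·R2: [0, 0, 0, 0]
R5 ← R5 + R2: [0, 0, 0, 0]
R6 ← R6 − (3/4)·R2: [0, 0, 0, 0]
Echelon form has 2 nonzero rows, so rank(B) = 2.
The rank gives the maximum number of linearly independent rows: 2.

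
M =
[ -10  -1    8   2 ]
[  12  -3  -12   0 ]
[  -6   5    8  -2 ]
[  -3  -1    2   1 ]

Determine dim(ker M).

2

Row reduce to echelon form.
R2 ← R2 + (6/5)·R1: [0, -21/5, -12/5, 12/5]
R3 ← R3 − (3/5)·R1: [0, 28/5, 16/5, -16/5]
R4 ← R4 − (3/10)·R1: [0, -7/10, -2/5, 2/5]
R3 ← R3 + (4/3)·R2: [0, 0, 0, 0]
R4 ← R4 − (1/6)·R2: [0, 0, 0, 0]
2 nonzero rows, so rank(M) = 2.
M has 4 columns; by rank–nullity, nullity = 4 − 2 = 2.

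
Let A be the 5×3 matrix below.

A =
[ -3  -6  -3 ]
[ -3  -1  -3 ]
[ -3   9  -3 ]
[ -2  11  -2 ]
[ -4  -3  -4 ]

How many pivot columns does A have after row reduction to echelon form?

2

Row reduce to echelon form.
R2 ← R2 − R1: [0, 5, 0]
R3 ← R3 − R1: [0, 15, 0]
R4 ← R4 − (2/3)·R1: [0, 15, 0]
R5 ← R5 − (4/3)·R1: [0, 5, 0]
R3 ← R3 − (3)·R2: [0, 0, 0]
R4 ← R4 − (3)·R2: [0, 0, 0]
R5 ← R5 − R2: [0, 0, 0]
Echelon form has 2 nonzero rows, so rank(A) = 2.
Each nonzero row contributes one pivot column: 2 pivot columns.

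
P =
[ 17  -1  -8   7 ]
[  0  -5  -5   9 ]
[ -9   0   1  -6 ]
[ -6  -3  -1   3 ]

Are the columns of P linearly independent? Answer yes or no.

no

Row reduce P to echelon form.
R3 ← R3 + (9/17)·R1: [0, -9/17, -55/17, -39/17]
R4 ← R4 + (6/17)·R1: [0, -57/17, -65/17, 93/17]
R3 ← R3 − (9/85)·R2: [0, 0, -46/17, -276/85]
R4 ← R4 − (57/85)·R2: [0, 0, -8/17, -48/85]
R4 ← R4 − (4/23)·R3: [0, 0, 0, 0]
3 pivots among 4 columns.
Only 3 < 4 pivot columns, so the columns are linearly dependent.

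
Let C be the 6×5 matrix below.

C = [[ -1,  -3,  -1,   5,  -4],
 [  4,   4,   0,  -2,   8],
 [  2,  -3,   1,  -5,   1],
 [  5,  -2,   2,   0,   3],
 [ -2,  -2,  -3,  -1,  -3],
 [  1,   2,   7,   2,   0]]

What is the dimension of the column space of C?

5

Row reduce to echelon form.
R2 ← R2 + (4)·R1: [0, -8, -4, 18, -8]
R3 ← R3 + (2)·R1: [0, -9, -1, 5, -7]
R4 ← R4 + (5)·R1: [0, -17, -3, 25, -17]
R5 ← R5 − (2)·R1: [0, 4, -1, -11, 5]
R6 ← R6 + R1: [0, -1, 6, 7, -4]
R3 ← R3 − (9/8)·R2: [0, 0, 7/2, -61/4, 2]
R4 ← R4 − (17/8)·R2: [0, 0, 11/2, -53/4, 0]
R5 ← R5 + (1/2)·R2: [0, 0, -3, -2, 1]
R6 ← R6 − (1/8)·R2: [0, 0, 13/2, 19/4, -3]
R4 ← R4 − (11/7)·R3: [0, 0, 0, 75/7, -22/7]
R5 ← R5 + (6/7)·R3: [0, 0, 0, -211/14, 19/7]
R6 ← R6 − (13/7)·R3: [0, 0, 0, 463/14, -47/7]
R5 ← R5 + (211/150)·R4: [0, 0, 0, 0, -128/75]
R6 ← R6 − (463/150)·R4: [0, 0, 0, 0, 224/75]
R6 ← R6 + (7/4)·R5: [0, 0, 0, 0, 0]
Echelon form has 5 nonzero rows, so rank(C) = 5.
The column space has dimension equal to the rank: 5.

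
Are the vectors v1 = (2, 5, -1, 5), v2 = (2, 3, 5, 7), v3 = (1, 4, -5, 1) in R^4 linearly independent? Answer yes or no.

Form the matrix with these vectors as rows and row reduce.
R2 ← R2 − R1: [0, -2, 6, 2]
R3 ← R3 − (1/2)·R1: [0, 3/2, -9/2, -3/2]
R3 ← R3 + (3/4)·R2: [0, 0, 0, 0]
2 nonzero rows, so the 3 vectors span a space of dimension 2.
Since 2 < 3, the vectors are linearly dependent.

no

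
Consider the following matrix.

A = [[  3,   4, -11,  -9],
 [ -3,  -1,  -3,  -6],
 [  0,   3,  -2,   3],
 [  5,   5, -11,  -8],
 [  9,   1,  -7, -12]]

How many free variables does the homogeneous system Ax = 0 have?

Row reduce to echelon form.
R2 ← R2 + R1: [0, 3, -14, -15]
R4 ← R4 − (5/3)·R1: [0, -5/3, 22/3, 7]
R5 ← R5 − (3)·R1: [0, -11, 26, 15]
R3 ← R3 − R2: [0, 0, 12, 18]
R4 ← R4 + (5/9)·R2: [0, 0, -4/9, -4/3]
R5 ← R5 + (11/3)·R2: [0, 0, -76/3, -40]
R4 ← R4 + (1/27)·R3: [0, 0, 0, -2/3]
R5 ← R5 + (19/9)·R3: [0, 0, 0, -2]
R5 ← R5 − (3)·R4: [0, 0, 0, 0]
4 nonzero rows, so rank(A) = 4.
A has 4 columns; by rank–nullity, nullity = 4 − 4 = 0.

0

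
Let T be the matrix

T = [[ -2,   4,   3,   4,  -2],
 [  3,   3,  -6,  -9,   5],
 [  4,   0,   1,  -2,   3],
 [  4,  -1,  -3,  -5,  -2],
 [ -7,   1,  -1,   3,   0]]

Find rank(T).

5

Row reduce to echelon form.
R2 ← R2 + (3/2)·R1: [0, 9, -3/2, -3, 2]
R3 ← R3 + (2)·R1: [0, 8, 7, 6, -1]
R4 ← R4 + (2)·R1: [0, 7, 3, 3, -6]
R5 ← R5 − (7/2)·R1: [0, -13, -23/2, -11, 7]
R3 ← R3 − (8/9)·R2: [0, 0, 25/3, 26/3, -25/9]
R4 ← R4 − (7/9)·R2: [0, 0, 25/6, 16/3, -68/9]
R5 ← R5 + (13/9)·R2: [0, 0, -41/3, -46/3, 89/9]
R4 ← R4 − (1/2)·R3: [0, 0, 0, 1, -37/6]
R5 ← R5 + (41/25)·R3: [0, 0, 0, -28/25, 16/3]
R5 ← R5 + (28/25)·R4: [0, 0, 0, 0, -118/75]
Echelon form has 5 nonzero rows, so rank(T) = 5.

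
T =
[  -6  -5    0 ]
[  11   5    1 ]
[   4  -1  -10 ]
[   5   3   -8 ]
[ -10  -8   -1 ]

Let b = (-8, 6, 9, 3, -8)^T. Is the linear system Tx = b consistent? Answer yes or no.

Row reduce the augmented matrix [T | b].
R2 ← R2 + (11/6)·R1: [0, -25/6, 1, -26/3]
R3 ← R3 + (2/3)·R1: [0, -13/3, -10, 11/3]
R4 ← R4 + (5/6)·R1: [0, -7/6, -8, -11/3]
R5 ← R5 − (5/3)·R1: [0, 1/3, -1, 16/3]
R3 ← R3 − (26/25)·R2: [0, 0, -276/25, 317/25]
R4 ← R4 − (7/25)·R2: [0, 0, -207/25, -31/25]
R5 ← R5 + (2/25)·R2: [0, 0, -23/25, 116/25]
R4 ← R4 − (3/4)·R3: [0, 0, 0, -43/4]
R5 ← R5 − (1/12)·R3: [0, 0, 0, 43/12]
R5 ← R5 + (1/3)·R4: [0, 0, 0, 0]
The echelon form has 4 nonzero rows; the last pivot sits in the augmented column, so rank(T) = 3 but rank([T|b]) = 4.
Since the ranks differ, the system is inconsistent.

no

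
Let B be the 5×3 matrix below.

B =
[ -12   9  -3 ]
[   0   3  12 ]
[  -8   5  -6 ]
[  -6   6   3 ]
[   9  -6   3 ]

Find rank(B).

Row reduce to echelon form.
R3 ← R3 − (2/3)·R1: [0, -1, -4]
R4 ← R4 − (1/2)·R1: [0, 3/2, 9/2]
R5 ← R5 + (3/4)·R1: [0, 3/4, 3/4]
R3 ← R3 + (1/3)·R2: [0, 0, 0]
R4 ← R4 − (1/2)·R2: [0, 0, -3/2]
R5 ← R5 − (1/4)·R2: [0, 0, -9/4]
Swap R3 ↔ R4
R5 ← R5 − (3/2)·R3: [0, 0, 0]
Echelon form has 3 nonzero rows, so rank(B) = 3.

3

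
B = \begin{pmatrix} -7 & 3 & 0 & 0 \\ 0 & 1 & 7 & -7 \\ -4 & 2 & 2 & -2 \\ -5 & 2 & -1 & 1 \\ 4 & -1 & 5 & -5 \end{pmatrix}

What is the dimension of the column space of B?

Row reduce to echelon form.
R3 ← R3 − (4/7)·R1: [0, 2/7, 2, -2]
R4 ← R4 − (5/7)·R1: [0, -1/7, -1, 1]
R5 ← R5 + (4/7)·R1: [0, 5/7, 5, -5]
R3 ← R3 − (2/7)·R2: [0, 0, 0, 0]
R4 ← R4 + (1/7)·R2: [0, 0, 0, 0]
R5 ← R5 − (5/7)·R2: [0, 0, 0, 0]
Echelon form has 2 nonzero rows, so rank(B) = 2.
The column space has dimension equal to the rank: 2.

2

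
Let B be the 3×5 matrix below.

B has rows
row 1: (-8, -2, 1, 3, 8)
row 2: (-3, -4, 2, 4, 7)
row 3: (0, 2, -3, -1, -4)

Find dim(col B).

3

Row reduce to echelon form.
R2 ← R2 − (3/8)·R1: [0, -13/4, 13/8, 23/8, 4]
R3 ← R3 + (8/13)·R2: [0, 0, -2, 10/13, -20/13]
Echelon form has 3 nonzero rows, so rank(B) = 3.
The column space has dimension equal to the rank: 3.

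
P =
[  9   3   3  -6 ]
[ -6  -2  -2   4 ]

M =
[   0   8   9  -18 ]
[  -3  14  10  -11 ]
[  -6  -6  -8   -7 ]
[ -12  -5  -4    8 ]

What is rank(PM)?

1

First compute PM:
[[ 45, 126, 111, -264],
 [-30, -84, -74, 176]]
Now row reduce the product.
R2 ← R2 + (2/3)·R1: [0, 0, 0, 0]
1 nonzero row, so rank(PM) = 1.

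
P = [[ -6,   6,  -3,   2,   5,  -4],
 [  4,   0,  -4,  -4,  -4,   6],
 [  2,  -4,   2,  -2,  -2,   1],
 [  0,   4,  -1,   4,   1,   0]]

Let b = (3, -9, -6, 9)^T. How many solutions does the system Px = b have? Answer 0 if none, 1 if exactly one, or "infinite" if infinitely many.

0

Row reduce the augmented matrix [P | b].
R2 ← R2 + (2/3)·R1: [0, 4, -6, -8/3, -2/3, 10/3, -7]
R3 ← R3 + (1/3)·R1: [0, -2, 1, -4/3, -1/3, -1/3, -5]
R3 ← R3 + (1/2)·R2: [0, 0, -2, -8/3, -2/3, 4/3, -17/2]
R4 ← R4 − R2: [0, 0, 5, 20/3, 5/3, -10/3, 16]
R4 ← R4 + (5/2)·R3: [0, 0, 0, 0, 0, 0, -21/4]
The echelon form has 4 nonzero rows; the last pivot sits in the augmented column, so rank(P) = 3 but rank([P|b]) = 4.
Since the ranks differ, the system is inconsistent.
It has no solutions.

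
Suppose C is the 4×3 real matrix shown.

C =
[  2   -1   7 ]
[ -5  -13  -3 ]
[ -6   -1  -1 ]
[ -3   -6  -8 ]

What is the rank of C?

Row reduce to echelon form.
R2 ← R2 + (5/2)·R1: [0, -31/2, 29/2]
R3 ← R3 + (3)·R1: [0, -4, 20]
R4 ← R4 + (3/2)·R1: [0, -15/2, 5/2]
R3 ← R3 − (8/31)·R2: [0, 0, 504/31]
R4 ← R4 − (15/31)·R2: [0, 0, -140/31]
R4 ← R4 + (5/18)·R3: [0, 0, 0]
Echelon form has 3 nonzero rows, so rank(C) = 3.

3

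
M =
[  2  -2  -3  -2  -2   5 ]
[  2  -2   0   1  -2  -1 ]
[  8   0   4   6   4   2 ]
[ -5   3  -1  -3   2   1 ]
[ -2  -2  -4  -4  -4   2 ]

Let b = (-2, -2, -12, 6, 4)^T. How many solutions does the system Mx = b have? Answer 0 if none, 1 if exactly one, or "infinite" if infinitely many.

infinite

Row reduce the augmented matrix [M | b].
R2 ← R2 − R1: [0, 0, 3, 3, 0, -6, 0]
R3 ← R3 − (4)·R1: [0, 8, 16, 14, 12, -18, -4]
R4 ← R4 + (5/2)·R1: [0, -2, -17/2, -8, -3, 27/2, 1]
R5 ← R5 + R1: [0, -4, -7, -6, -6, 7, 2]
Swap R2 ↔ R3
R4 ← R4 + (1/4)·R2: [0, 0, -9/2, -9/2, 0, 9, 0]
R5 ← R5 + (1/2)·R2: [0, 0, 1, 1, 0, -2, 0]
R4 ← R4 + (3/2)·R3: [0, 0, 0, 0, 0, 0, 0]
R5 ← R5 − (1/3)·R3: [0, 0, 0, 0, 0, 0, 0]
The echelon form has 3 nonzero rows, and every pivot lies in the first 6 columns, so rank(M) = rank([M|b]) = 3.
The system is consistent.
rank = 3 < 6 unknowns, so there are infinitely many solutions.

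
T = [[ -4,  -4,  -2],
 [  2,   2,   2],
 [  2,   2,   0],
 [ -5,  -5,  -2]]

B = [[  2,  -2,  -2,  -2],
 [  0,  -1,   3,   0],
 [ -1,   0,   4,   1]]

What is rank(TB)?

2

First compute TB:
[[ -6,  12, -12,   6],
 [  2,  -6,  10,  -2],
 [  4,  -6,   2,  -4],
 [ -8,  15, -13,   8]]
Now row reduce the product.
R2 ← R2 + (1/3)·R1: [0, -2, 6, 0]
R3 ← R3 + (2/3)·R1: [0, 2, -6, 0]
R4 ← R4 − (4/3)·R1: [0, -1, 3, 0]
R3 ← R3 + R2: [0, 0, 0, 0]
R4 ← R4 − (1/2)·R2: [0, 0, 0, 0]
2 nonzero rows, so rank(TB) = 2.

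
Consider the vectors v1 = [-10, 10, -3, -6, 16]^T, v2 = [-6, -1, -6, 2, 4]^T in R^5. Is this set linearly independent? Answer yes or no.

yes

Form the matrix with these vectors as rows and row reduce.
R2 ← R2 − (3/5)·R1: [0, -7, -21/5, 28/5, -28/5]
2 nonzero rows, so the 2 vectors span a space of dimension 2.
Since 2 = 2, the vectors are linearly independent.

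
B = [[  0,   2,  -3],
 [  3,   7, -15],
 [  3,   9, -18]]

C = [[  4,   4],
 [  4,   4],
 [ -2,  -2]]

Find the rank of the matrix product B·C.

First compute BC:
[[ 14,  14],
 [ 70,  70],
 [ 84,  84]]
Now row reduce the product.
R2 ← R2 − (5)·R1: [0, 0]
R3 ← R3 − (6)·R1: [0, 0]
1 nonzero row, so rank(BC) = 1.

1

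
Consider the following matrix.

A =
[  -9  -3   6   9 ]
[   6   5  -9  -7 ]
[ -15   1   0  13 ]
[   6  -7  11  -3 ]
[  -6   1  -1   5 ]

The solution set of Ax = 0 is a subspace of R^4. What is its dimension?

Row reduce to echelon form.
R2 ← R2 + (2/3)·R1: [0, 3, -5, -1]
R3 ← R3 − (5/3)·R1: [0, 6, -10, -2]
R4 ← R4 + (2/3)·R1: [0, -9, 15, 3]
R5 ← R5 − (2/3)·R1: [0, 3, -5, -1]
R3 ← R3 − (2)·R2: [0, 0, 0, 0]
R4 ← R4 + (3)·R2: [0, 0, 0, 0]
R5 ← R5 − R2: [0, 0, 0, 0]
2 nonzero rows, so rank(A) = 2.
A has 4 columns; by rank–nullity, nullity = 4 − 2 = 2.

2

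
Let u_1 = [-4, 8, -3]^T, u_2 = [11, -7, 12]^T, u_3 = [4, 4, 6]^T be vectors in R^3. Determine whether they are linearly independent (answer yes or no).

Form the matrix with these vectors as rows and row reduce.
R2 ← R2 + (11/4)·R1: [0, 15, 15/4]
R3 ← R3 + R1: [0, 12, 3]
R3 ← R3 − (4/5)·R2: [0, 0, 0]
2 nonzero rows, so the 3 vectors span a space of dimension 2.
Since 2 < 3, the vectors are linearly dependent.

no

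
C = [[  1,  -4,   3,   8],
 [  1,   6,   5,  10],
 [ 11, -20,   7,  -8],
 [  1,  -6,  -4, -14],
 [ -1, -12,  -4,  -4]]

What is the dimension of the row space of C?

3

Row reduce to echelon form.
R2 ← R2 − R1: [0, 10, 2, 2]
R3 ← R3 − (11)·R1: [0, 24, -26, -96]
R4 ← R4 − R1: [0, -2, -7, -22]
R5 ← R5 + R1: [0, -16, -1, 4]
R3 ← R3 − (12/5)·R2: [0, 0, -154/5, -504/5]
R4 ← R4 + (1/5)·R2: [0, 0, -33/5, -108/5]
R5 ← R5 + (8/5)·R2: [0, 0, 11/5, 36/5]
R4 ← R4 − (3/14)·R3: [0, 0, 0, 0]
R5 ← R5 + (1/14)·R3: [0, 0, 0, 0]
Echelon form has 3 nonzero rows, so rank(C) = 3.
The row space has dimension equal to the rank: 3.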